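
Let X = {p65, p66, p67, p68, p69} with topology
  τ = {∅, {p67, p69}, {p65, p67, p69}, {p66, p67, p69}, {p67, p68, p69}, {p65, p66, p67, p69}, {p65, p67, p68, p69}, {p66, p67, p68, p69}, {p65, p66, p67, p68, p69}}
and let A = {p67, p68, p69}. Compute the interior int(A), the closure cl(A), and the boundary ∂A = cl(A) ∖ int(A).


int(A) = {p67, p68, p69}, cl(A) = {p65, p66, p67, p68, p69}, ∂A = {p65, p66}.

Closed sets in (X, τ) are complements of opens:
  closed(X, τ) = {∅, {p65}, {p66}, {p68}, {p65, p66}, {p65, p68}, {p66, p68}, {p65, p66, p68}, {p65, p66, p67, p68, p69}}.
int(A) = ⋃ {U ∈ τ : U ⊆ A}. Opens contained in A: ∅, {p67, p69}, {p67, p68, p69}.
Taking the union of these: int(A) = {p67, p68, p69}.
cl(A) = ⋂ {C closed : A ⊆ C}. Closed sets containing A: {p65, p66, p67, p68, p69}.
Intersecting these: cl(A) = {p65, p66, p67, p68, p69}.
∂A = cl(A) ∖ int(A) = {p65, p66, p67, p68, p69} ∖ {p67, p68, p69} = {p65, p66}.


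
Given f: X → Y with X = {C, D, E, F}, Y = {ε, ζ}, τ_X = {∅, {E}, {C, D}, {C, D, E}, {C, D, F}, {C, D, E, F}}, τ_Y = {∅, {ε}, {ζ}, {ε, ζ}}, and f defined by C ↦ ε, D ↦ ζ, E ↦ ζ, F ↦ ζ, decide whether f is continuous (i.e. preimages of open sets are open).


f is NOT continuous.

Compute f^{-1}(U) for each U ∈ τ_Y:
  U = ∅: f^{-1}(U) = ∅ ∈ τ_X ✓.
  U = {ε}: f^{-1}(U) = {C} ∉ τ_X ✗.
  U = {ζ}: f^{-1}(U) = {D, E, F} ∉ τ_X ✗.
  U = {ε, ζ}: f^{-1}(U) = {C, D, E, F} ∈ τ_X ✓.
Found U = {ε} with f^{-1}(U) = {C} not in τ_X. Therefore f is NOT continuous.


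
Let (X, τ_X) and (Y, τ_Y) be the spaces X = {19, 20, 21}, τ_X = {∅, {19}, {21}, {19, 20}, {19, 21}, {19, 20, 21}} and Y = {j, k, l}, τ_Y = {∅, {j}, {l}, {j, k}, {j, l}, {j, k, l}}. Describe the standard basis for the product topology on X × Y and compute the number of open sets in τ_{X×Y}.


Basis B = {∅ × ∅, {19} × {j}, {19} × {l}, {21} × {j}, {21} × {l}, {19} × {j, k}, {19} × {j, l}, {19, 20} × {j}, {19, 21} × {j}, {19, 20} × {l}, {19, 21} × {l}, {21} × {j, k}, {21} × {j, l}, {19} × {j, k, l}, {19, 20, 21} × {j}, {19, 20, 21} × {l}, {21} × {j, k, l}, {19, 20} × {j, k}, {19, 21} × {j, k}, {19, 20} × {j, l}, {19, 21} × {j, l}, {19, 20} × {j, k, l}, {19, 21} × {j, k, l}, {19, 20, 21} × {j, k}, {19, 20, 21} × {j, l}, {19, 20, 21} × {j, k, l}}; |τ_{X×Y}| = 108.

Enumerate products U × V with U ∈ τ_X, V ∈ τ_Y (deduplicated):
  ∅ × ∅ = {} (∅)
  {19} × {j} = {(19,j)}
  {19} × {l} = {(19,l)}
  {21} × {j} = {(21,j)}
  {21} × {l} = {(21,l)}
  {19} × {j, k} = {(19,j), (19,k)}
  {19} × {j, l} = {(19,j), (19,l)}
  {19, 20} × {j} = {(19,j), (20,j)}
  {19, 21} × {j} = {(19,j), (21,j)}
  {19, 20} × {l} = {(19,l), (20,l)}
  {19, 21} × {l} = {(19,l), (21,l)}
  {21} × {j, k} = {(21,j), (21,k)}
  {21} × {j, l} = {(21,j), (21,l)}
  {19} × {j, k, l} = {(19,j), (19,k), (19,l)}
  {19, 20, 21} × {j} = {(19,j), (20,j), (21,j)}
  {19, 20, 21} × {l} = {(19,l), (20,l), (21,l)}
  {21} × {j, k, l} = {(21,j), (21,k), (21,l)}
  {19, 20} × {j, k} = {(19,j), (19,k), (20,j), (20,k)}
  {19, 21} × {j, k} = {(19,j), (19,k), (21,j), (21,k)}
  {19, 20} × {j, l} = {(19,j), (19,l), (20,j), (20,l)}
  {19, 21} × {j, l} = {(19,j), (19,l), (21,j), (21,l)}
  {19, 20} × {j, k, l} = {(19,j), (19,k), (19,l), (20,j), (20,k), (20,l)}
  {19, 21} × {j, k, l} = {(19,j), (19,k), (19,l), (21,j), (21,k), (21,l)}
  {19, 20, 21} × {j, k} = {(19,j), (19,k), (20,j), (20,k), (21,j), (21,k)}
  {19, 20, 21} × {j, l} = {(19,j), (19,l), (20,j), (20,l), (21,j), (21,l)}
  {19, 20, 21} × {j, k, l} = {(19,j), (19,k), (19,l), (20,j), (20,k), (20,l), (21,j), (21,k), (21,l)}
These 26 distinct sets form the basis B.
Close under arbitrary unions to get τ_{X×Y}; counting gives |τ_{X×Y}| = 108.


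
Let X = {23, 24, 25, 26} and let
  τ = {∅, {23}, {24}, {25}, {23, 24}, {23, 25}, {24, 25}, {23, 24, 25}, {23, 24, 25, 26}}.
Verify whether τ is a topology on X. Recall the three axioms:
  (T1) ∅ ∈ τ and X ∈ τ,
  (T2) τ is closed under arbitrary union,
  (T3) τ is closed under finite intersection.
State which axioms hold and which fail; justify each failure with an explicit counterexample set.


τ IS a topology on X.

Axiom (T1): ∅ ∈ τ? Yes; X ∈ τ? Yes.
Axiom (T2/T3): check pairwise unions and intersections of members of τ.
All pairwise intersections and unions checked — each lies in τ. Therefore τ satisfies (T1), (T2), (T3): it IS a topology on X.


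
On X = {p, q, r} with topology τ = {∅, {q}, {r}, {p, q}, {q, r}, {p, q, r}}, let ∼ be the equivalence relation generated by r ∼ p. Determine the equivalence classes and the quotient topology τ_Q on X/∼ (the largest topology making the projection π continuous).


X/∼ = {[p=r], [q]}; |τ_Q| = 3.

Equivalence classes: [p=r], [q].
Quotient map π: X → X/∼ sends p ↦ [p=r], q ↦ [q], r ↦ [p=r].
For each subset V ⊆ X/∼, compute π^{-1}(V) ⊆ X and check whether π^{-1}(V) ∈ τ. V is open in τ_Q iff π^{-1}(V) ∈ τ.
  V = {}: π^{-1}(V) = ∅ ∈ τ ✓.
  V = {[p=r]}: π^{-1}(V) = {p, r} ∉ τ ✗.
  V = {[q]}: π^{-1}(V) = {q} ∈ τ ✓.
  V = {[p=r], [q]}: π^{-1}(V) = {p, q, r} ∈ τ ✓.
Open sets in the quotient: τ_Q = {{}, {[q]}, {[p=r], [q]}} (3 elements).


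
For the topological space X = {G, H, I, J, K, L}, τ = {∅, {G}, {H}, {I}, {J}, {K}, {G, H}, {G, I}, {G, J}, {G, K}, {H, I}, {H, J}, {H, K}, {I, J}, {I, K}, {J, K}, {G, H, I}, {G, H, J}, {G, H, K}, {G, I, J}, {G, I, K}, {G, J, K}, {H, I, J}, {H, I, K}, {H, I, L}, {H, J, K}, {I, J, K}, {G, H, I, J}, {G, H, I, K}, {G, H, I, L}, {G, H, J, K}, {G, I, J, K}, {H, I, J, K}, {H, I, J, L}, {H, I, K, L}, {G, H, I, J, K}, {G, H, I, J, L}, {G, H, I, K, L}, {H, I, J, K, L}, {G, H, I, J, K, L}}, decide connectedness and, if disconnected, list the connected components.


(X, τ) is disconnected; components = [{G}, {J}, {K}, {H, I, L}].

Find clopen sets (U ∈ τ with X ∖ U ∈ τ):
  U = ∅, X ∖ U = {G, H, I, J, K, L} — both open, so U is clopen.
  U = {G}, X ∖ U = {H, I, J, K, L} — both open, so U is clopen.
  U = {J}, X ∖ U = {G, H, I, K, L} — both open, so U is clopen.
  U = {K}, X ∖ U = {G, H, I, J, L} — both open, so U is clopen.
  U = {G, J}, X ∖ U = {H, I, K, L} — both open, so U is clopen.
  U = {G, K}, X ∖ U = {H, I, J, L} — both open, so U is clopen.
  U = {J, K}, X ∖ U = {G, H, I, L} — both open, so U is clopen.
  U = {G, J, K}, X ∖ U = {H, I, L} — both open, so U is clopen.
  U = {H, I, L}, X ∖ U = {G, J, K} — both open, so U is clopen.
  U = {G, H, I, L}, X ∖ U = {J, K} — both open, so U is clopen.
  U = {H, I, J, L}, X ∖ U = {G, K} — both open, so U is clopen.
  U = {H, I, K, L}, X ∖ U = {G, J} — both open, so U is clopen.
  U = {G, H, I, J, L}, X ∖ U = {K} — both open, so U is clopen.
  U = {G, H, I, K, L}, X ∖ U = {J} — both open, so U is clopen.
  U = {H, I, J, K, L}, X ∖ U = {G} — both open, so U is clopen.
  U = {G, H, I, J, K, L}, X ∖ U = ∅ — both open, so U is clopen.
Nontrivial clopen(s) exist: e.g. {G, J}. So (X, τ) is disconnected.
Compute connected components by grouping points that agree on all clopens:
  component: {G}
  component: {J}
  component: {K}
  component: {H, I, L}


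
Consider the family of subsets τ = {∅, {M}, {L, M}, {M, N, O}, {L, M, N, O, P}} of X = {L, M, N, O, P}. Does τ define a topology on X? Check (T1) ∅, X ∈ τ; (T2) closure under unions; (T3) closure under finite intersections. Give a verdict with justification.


τ is NOT a topology on X.

Axiom (T1): ∅ ∈ τ? Yes; X ∈ τ? Yes.
Axiom (T2/T3): check pairwise unions and intersections of members of τ.
Counterexample for (T2): {L, M} ∪ {M, N, O} = {L, M, N, O} ∉ τ. Therefore τ is NOT a topology.


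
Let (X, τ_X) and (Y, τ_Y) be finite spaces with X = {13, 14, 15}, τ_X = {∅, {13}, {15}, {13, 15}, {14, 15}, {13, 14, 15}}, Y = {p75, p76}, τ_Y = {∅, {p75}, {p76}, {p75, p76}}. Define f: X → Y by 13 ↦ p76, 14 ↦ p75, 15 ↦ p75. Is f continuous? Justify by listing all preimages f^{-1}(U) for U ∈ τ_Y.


f IS continuous.

Compute f^{-1}(U) for each U ∈ τ_Y:
  U = ∅: f^{-1}(U) = ∅ ∈ τ_X ✓.
  U = {p75}: f^{-1}(U) = {14, 15} ∈ τ_X ✓.
  U = {p76}: f^{-1}(U) = {13} ∈ τ_X ✓.
  U = {p75, p76}: f^{-1}(U) = {13, 14, 15} ∈ τ_X ✓.
Every preimage lies in τ_X, so f IS continuous.


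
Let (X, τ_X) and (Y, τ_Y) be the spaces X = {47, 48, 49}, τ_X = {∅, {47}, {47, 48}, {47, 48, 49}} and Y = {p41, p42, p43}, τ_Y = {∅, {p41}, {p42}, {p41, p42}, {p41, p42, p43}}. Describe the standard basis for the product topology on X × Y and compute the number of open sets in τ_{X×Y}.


Basis B = {∅ × ∅, {47} × {p41}, {47} × {p42}, {47} × {p41, p42}, {47, 48} × {p41}, {47, 48} × {p42}, {47} × {p41, p42, p43}, {47, 48, 49} × {p41}, {47, 48, 49} × {p42}, {47, 48} × {p41, p42}, {47, 48} × {p41, p42, p43}, {47, 48, 49} × {p41, p42}, {47, 48, 49} × {p41, p42, p43}}; |τ_{X×Y}| = 30.

Enumerate products U × V with U ∈ τ_X, V ∈ τ_Y (deduplicated):
  ∅ × ∅ = {} (∅)
  {47} × {p41} = {(47,p41)}
  {47} × {p42} = {(47,p42)}
  {47} × {p41, p42} = {(47,p41), (47,p42)}
  {47, 48} × {p41} = {(47,p41), (48,p41)}
  {47, 48} × {p42} = {(47,p42), (48,p42)}
  {47} × {p41, p42, p43} = {(47,p41), (47,p42), (47,p43)}
  {47, 48, 49} × {p41} = {(47,p41), (48,p41), (49,p41)}
  {47, 48, 49} × {p42} = {(47,p42), (48,p42), (49,p42)}
  {47, 48} × {p41, p42} = {(47,p41), (47,p42), (48,p41), (48,p42)}
  {47, 48} × {p41, p42, p43} = {(47,p41), (47,p42), (47,p43), (48,p41), (48,p42), (48,p43)}
  {47, 48, 49} × {p41, p42} = {(47,p41), (47,p42), (48,p41), (48,p42), (49,p41), (49,p42)}
  {47, 48, 49} × {p41, p42, p43} = {(47,p41), (47,p42), (47,p43), (48,p41), (48,p42), (48,p43), (49,p41), (49,p42), (49,p43)}
These 13 distinct sets form the basis B.
Close under arbitrary unions to get τ_{X×Y}; counting gives |τ_{X×Y}| = 30.


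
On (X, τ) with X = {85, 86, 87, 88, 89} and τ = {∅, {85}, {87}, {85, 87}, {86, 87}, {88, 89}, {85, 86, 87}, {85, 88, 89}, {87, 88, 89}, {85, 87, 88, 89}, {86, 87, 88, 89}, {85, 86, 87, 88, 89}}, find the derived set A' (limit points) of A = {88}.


A' = {89}

For each x ∈ X, list the open sets U ∈ τ with x ∈ U, then check whether U ∩ (A ∖ {x}) ≠ ∅ for every such U.
  x = 85: open {85} ∋ x has {85} ∩ (A ∖ {85}) = ∅, so x is NOT a limit point.
  x = 86: open {86, 87} ∋ x has {86, 87} ∩ (A ∖ {86}) = ∅, so x is NOT a limit point.
  x = 87: open {87} ∋ x has {87} ∩ (A ∖ {87}) = ∅, so x is NOT a limit point.
  x = 88: open {88, 89} ∋ x has {88, 89} ∩ (A ∖ {88}) = ∅, so x is NOT a limit point.
  x = 89: opens ∋ x are {88, 89}, {85, 88, 89}, {87, 88, 89}, {85, 87, 88, 89}, {86, 87, 88, 89}, {85, 86, 87, 88, 89}; each meets A ∖ {89}, so x IS a limit point.
Collecting: A' = {89}.


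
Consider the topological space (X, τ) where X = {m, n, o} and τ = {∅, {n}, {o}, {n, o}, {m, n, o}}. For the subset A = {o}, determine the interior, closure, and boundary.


int(A) = {o}, cl(A) = {m, o}, ∂A = {m}.

Closed sets in (X, τ) are complements of opens:
  closed(X, τ) = {∅, {m}, {m, n}, {m, o}, {m, n, o}}.
int(A) = ⋃ {U ∈ τ : U ⊆ A}. Opens contained in A: ∅, {o}.
Taking the union of these: int(A) = {o}.
cl(A) = ⋂ {C closed : A ⊆ C}. Closed sets containing A: {m, o}, {m, n, o}.
Intersecting these: cl(A) = {m, o}.
∂A = cl(A) ∖ int(A) = {m, o} ∖ {o} = {m}.


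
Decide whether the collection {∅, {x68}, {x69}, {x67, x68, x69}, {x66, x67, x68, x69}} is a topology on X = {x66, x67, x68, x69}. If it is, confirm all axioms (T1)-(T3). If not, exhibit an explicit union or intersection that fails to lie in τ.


τ is NOT a topology on X.

Axiom (T1): ∅ ∈ τ? Yes; X ∈ τ? Yes.
Axiom (T2/T3): check pairwise unions and intersections of members of τ.
Counterexample for (T2): {x68} ∪ {x69} = {x68, x69} ∉ τ. Therefore τ is NOT a topology.


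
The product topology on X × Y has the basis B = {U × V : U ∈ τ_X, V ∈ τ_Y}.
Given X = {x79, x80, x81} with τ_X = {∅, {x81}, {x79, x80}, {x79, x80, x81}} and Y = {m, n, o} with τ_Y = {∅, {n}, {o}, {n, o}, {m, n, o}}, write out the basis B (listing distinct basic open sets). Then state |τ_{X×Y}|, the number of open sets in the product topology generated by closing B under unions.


Basis B = {∅ × ∅, {x81} × {n}, {x81} × {o}, {x79, x80} × {n}, {x79, x80} × {o}, {x81} × {n, o}, {x79, x80, x81} × {n}, {x79, x80, x81} × {o}, {x81} × {m, n, o}, {x79, x80} × {n, o}, {x79, x80} × {m, n, o}, {x79, x80, x81} × {n, o}, {x79, x80, x81} × {m, n, o}}; |τ_{X×Y}| = 25.

Enumerate products U × V with U ∈ τ_X, V ∈ τ_Y (deduplicated):
  ∅ × ∅ = {} (∅)
  {x81} × {n} = {(x81,n)}
  {x81} × {o} = {(x81,o)}
  {x79, x80} × {n} = {(x79,n), (x80,n)}
  {x79, x80} × {o} = {(x79,o), (x80,o)}
  {x81} × {n, o} = {(x81,n), (x81,o)}
  {x79, x80, x81} × {n} = {(x79,n), (x80,n), (x81,n)}
  {x79, x80, x81} × {o} = {(x79,o), (x80,o), (x81,o)}
  {x81} × {m, n, o} = {(x81,m), (x81,n), (x81,o)}
  {x79, x80} × {n, o} = {(x79,n), (x79,o), (x80,n), (x80,o)}
  {x79, x80} × {m, n, o} = {(x79,m), (x79,n), (x79,o), (x80,m), (x80,n), (x80,o)}
  {x79, x80, x81} × {n, o} = {(x79,n), (x79,o), (x80,n), (x80,o), (x81,n), (x81,o)}
  {x79, x80, x81} × {m, n, o} = {(x79,m), (x79,n), (x79,o), (x80,m), (x80,n), (x80,o), (x81,m), (x81,n), (x81,o)}
These 13 distinct sets form the basis B.
Close under arbitrary unions to get τ_{X×Y}; counting gives |τ_{X×Y}| = 25.


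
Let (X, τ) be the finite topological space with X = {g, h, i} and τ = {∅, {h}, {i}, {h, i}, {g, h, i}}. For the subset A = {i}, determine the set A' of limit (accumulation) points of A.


A' = {g}

For each x ∈ X, list the open sets U ∈ τ with x ∈ U, then check whether U ∩ (A ∖ {x}) ≠ ∅ for every such U.
  x = g: opens ∋ x are {g, h, i}; each meets A ∖ {g}, so x IS a limit point.
  x = h: open {h} ∋ x has {h} ∩ (A ∖ {h}) = ∅, so x is NOT a limit point.
  x = i: open {i} ∋ x has {i} ∩ (A ∖ {i}) = ∅, so x is NOT a limit point.
Collecting: A' = {g}.


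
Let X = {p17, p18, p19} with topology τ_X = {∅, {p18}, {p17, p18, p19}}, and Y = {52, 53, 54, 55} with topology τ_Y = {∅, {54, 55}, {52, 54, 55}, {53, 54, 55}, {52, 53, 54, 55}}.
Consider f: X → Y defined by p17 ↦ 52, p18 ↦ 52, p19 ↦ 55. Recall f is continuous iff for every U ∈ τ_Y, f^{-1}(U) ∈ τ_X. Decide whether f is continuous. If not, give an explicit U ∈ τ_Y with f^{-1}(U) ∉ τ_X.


f is NOT continuous.

Compute f^{-1}(U) for each U ∈ τ_Y:
  U = ∅: f^{-1}(U) = ∅ ∈ τ_X ✓.
  U = {54, 55}: f^{-1}(U) = {p19} ∉ τ_X ✗.
  U = {52, 54, 55}: f^{-1}(U) = {p17, p18, p19} ∈ τ_X ✓.
  U = {53, 54, 55}: f^{-1}(U) = {p19} ∉ τ_X ✗.
  U = {52, 53, 54, 55}: f^{-1}(U) = {p17, p18, p19} ∈ τ_X ✓.
Found U = {54, 55} with f^{-1}(U) = {p19} not in τ_X. Therefore f is NOT continuous.


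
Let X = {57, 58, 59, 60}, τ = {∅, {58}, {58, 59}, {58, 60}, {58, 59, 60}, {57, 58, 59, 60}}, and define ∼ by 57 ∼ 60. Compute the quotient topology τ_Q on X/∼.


X/∼ = {[57=60], [58], [59]}; |τ_Q| = 4.

Equivalence classes: [57=60], [58], [59].
Quotient map π: X → X/∼ sends 57 ↦ [57=60], 58 ↦ [58], 59 ↦ [59], 60 ↦ [57=60].
For each subset V ⊆ X/∼, compute π^{-1}(V) ⊆ X and check whether π^{-1}(V) ∈ τ. V is open in τ_Q iff π^{-1}(V) ∈ τ.
  V = {}: π^{-1}(V) = ∅ ∈ τ ✓.
  V = {[57=60]}: π^{-1}(V) = {57, 60} ∉ τ ✗.
  V = {[58]}: π^{-1}(V) = {58} ∈ τ ✓.
  V = {[57=60], [58]}: π^{-1}(V) = {57, 58, 60} ∉ τ ✗.
  V = {[59]}: π^{-1}(V) = {59} ∉ τ ✗.
  V = {[57=60], [59]}: π^{-1}(V) = {57, 59, 60} ∉ τ ✗.
  V = {[58], [59]}: π^{-1}(V) = {58, 59} ∈ τ ✓.
  V = {[57=60], [58], [59]}: π^{-1}(V) = {57, 58, 59, 60} ∈ τ ✓.
Open sets in the quotient: τ_Q = {{}, {[58]}, {[58], [59]}, {[57=60], [58], [59]}} (4 elements).


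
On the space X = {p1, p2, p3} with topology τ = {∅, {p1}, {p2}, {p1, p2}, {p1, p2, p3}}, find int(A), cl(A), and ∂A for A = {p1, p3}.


int(A) = {p1}, cl(A) = {p1, p3}, ∂A = {p3}.

Closed sets in (X, τ) are complements of opens:
  closed(X, τ) = {∅, {p3}, {p1, p3}, {p2, p3}, {p1, p2, p3}}.
int(A) = ⋃ {U ∈ τ : U ⊆ A}. Opens contained in A: ∅, {p1}.
Taking the union of these: int(A) = {p1}.
cl(A) = ⋂ {C closed : A ⊆ C}. Closed sets containing A: {p1, p3}, {p1, p2, p3}.
Intersecting these: cl(A) = {p1, p3}.
∂A = cl(A) ∖ int(A) = {p1, p3} ∖ {p1} = {p3}.


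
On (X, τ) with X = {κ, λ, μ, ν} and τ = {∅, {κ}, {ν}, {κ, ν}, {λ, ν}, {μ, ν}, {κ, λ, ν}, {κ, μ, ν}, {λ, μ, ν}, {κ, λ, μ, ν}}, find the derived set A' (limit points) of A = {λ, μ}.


A' = ∅

For each x ∈ X, list the open sets U ∈ τ with x ∈ U, then check whether U ∩ (A ∖ {x}) ≠ ∅ for every such U.
  x = κ: open {κ} ∋ x has {κ} ∩ (A ∖ {κ}) = ∅, so x is NOT a limit point.
  x = λ: open {λ, ν} ∋ x has {λ, ν} ∩ (A ∖ {λ}) = ∅, so x is NOT a limit point.
  x = μ: open {μ, ν} ∋ x has {μ, ν} ∩ (A ∖ {μ}) = ∅, so x is NOT a limit point.
  x = ν: open {ν} ∋ x has {ν} ∩ (A ∖ {ν}) = ∅, so x is NOT a limit point.
Collecting: A' = ∅.


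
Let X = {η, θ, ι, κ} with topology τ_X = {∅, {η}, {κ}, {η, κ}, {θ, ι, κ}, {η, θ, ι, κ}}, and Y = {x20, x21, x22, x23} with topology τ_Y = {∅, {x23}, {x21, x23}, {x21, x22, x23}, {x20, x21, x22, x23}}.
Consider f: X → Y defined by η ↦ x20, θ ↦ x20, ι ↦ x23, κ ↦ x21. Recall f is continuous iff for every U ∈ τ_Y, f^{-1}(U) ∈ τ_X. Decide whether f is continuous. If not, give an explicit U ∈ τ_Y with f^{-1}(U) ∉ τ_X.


f is NOT continuous.

Compute f^{-1}(U) for each U ∈ τ_Y:
  U = ∅: f^{-1}(U) = ∅ ∈ τ_X ✓.
  U = {x23}: f^{-1}(U) = {ι} ∉ τ_X ✗.
  U = {x21, x23}: f^{-1}(U) = {ι, κ} ∉ τ_X ✗.
  U = {x21, x22, x23}: f^{-1}(U) = {ι, κ} ∉ τ_X ✗.
  U = {x20, x21, x22, x23}: f^{-1}(U) = {η, θ, ι, κ} ∈ τ_X ✓.
Found U = {x23} with f^{-1}(U) = {ι} not in τ_X. Therefore f is NOT continuous.


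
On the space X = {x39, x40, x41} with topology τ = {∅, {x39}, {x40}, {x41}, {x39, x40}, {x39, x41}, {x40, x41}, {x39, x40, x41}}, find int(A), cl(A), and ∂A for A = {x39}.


int(A) = {x39}, cl(A) = {x39}, ∂A = ∅.

Closed sets in (X, τ) are complements of opens:
  closed(X, τ) = {∅, {x39}, {x40}, {x41}, {x39, x40}, {x39, x41}, {x40, x41}, {x39, x40, x41}}.
int(A) = ⋃ {U ∈ τ : U ⊆ A}. Opens contained in A: ∅, {x39}.
Taking the union of these: int(A) = {x39}.
cl(A) = ⋂ {C closed : A ⊆ C}. Closed sets containing A: {x39}, {x39, x40}, {x39, x41}, {x39, x40, x41}.
Intersecting these: cl(A) = {x39}.
∂A = cl(A) ∖ int(A) = {x39} ∖ {x39} = ∅.


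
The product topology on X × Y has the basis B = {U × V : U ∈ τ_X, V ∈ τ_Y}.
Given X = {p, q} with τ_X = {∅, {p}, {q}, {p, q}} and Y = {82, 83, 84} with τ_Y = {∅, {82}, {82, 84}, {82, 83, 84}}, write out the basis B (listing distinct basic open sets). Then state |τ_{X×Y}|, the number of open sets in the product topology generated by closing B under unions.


Basis B = {∅ × ∅, {p} × {82}, {q} × {82}, {p} × {82, 84}, {p, q} × {82}, {q} × {82, 84}, {p} × {82, 83, 84}, {q} × {82, 83, 84}, {p, q} × {82, 84}, {p, q} × {82, 83, 84}}; |τ_{X×Y}| = 16.

Enumerate products U × V with U ∈ τ_X, V ∈ τ_Y (deduplicated):
  ∅ × ∅ = {} (∅)
  {p} × {82} = {(p,82)}
  {q} × {82} = {(q,82)}
  {p} × {82, 84} = {(p,82), (p,84)}
  {p, q} × {82} = {(p,82), (q,82)}
  {q} × {82, 84} = {(q,82), (q,84)}
  {p} × {82, 83, 84} = {(p,82), (p,83), (p,84)}
  {q} × {82, 83, 84} = {(q,82), (q,83), (q,84)}
  {p, q} × {82, 84} = {(p,82), (p,84), (q,82), (q,84)}
  {p, q} × {82, 83, 84} = {(p,82), (p,83), (p,84), (q,82), (q,83), (q,84)}
These 10 distinct sets form the basis B.
Close under arbitrary unions to get τ_{X×Y}; counting gives |τ_{X×Y}| = 16.


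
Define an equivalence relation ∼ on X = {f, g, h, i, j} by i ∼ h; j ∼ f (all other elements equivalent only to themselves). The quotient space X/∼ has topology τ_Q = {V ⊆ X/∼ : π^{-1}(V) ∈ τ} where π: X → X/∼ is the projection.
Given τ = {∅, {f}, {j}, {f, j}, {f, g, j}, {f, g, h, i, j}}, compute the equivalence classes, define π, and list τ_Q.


X/∼ = {[f=j], [g], [h=i]}; |τ_Q| = 4.

Equivalence classes: [f=j], [g], [h=i].
Quotient map π: X → X/∼ sends f ↦ [f=j], g ↦ [g], h ↦ [h=i], i ↦ [h=i], j ↦ [f=j].
For each subset V ⊆ X/∼, compute π^{-1}(V) ⊆ X and check whether π^{-1}(V) ∈ τ. V is open in τ_Q iff π^{-1}(V) ∈ τ.
  V = {}: π^{-1}(V) = ∅ ∈ τ ✓.
  V = {[f=j]}: π^{-1}(V) = {f, j} ∈ τ ✓.
  V = {[g]}: π^{-1}(V) = {g} ∉ τ ✗.
  V = {[f=j], [g]}: π^{-1}(V) = {f, g, j} ∈ τ ✓.
  V = {[h=i]}: π^{-1}(V) = {h, i} ∉ τ ✗.
  V = {[f=j], [h=i]}: π^{-1}(V) = {f, h, i, j} ∉ τ ✗.
  V = {[g], [h=i]}: π^{-1}(V) = {g, h, i} ∉ τ ✗.
  V = {[f=j], [g], [h=i]}: π^{-1}(V) = {f, g, h, i, j} ∈ τ ✓.
Open sets in the quotient: τ_Q = {{}, {[f=j]}, {[f=j], [g]}, {[f=j], [g], [h=i]}} (4 elements).


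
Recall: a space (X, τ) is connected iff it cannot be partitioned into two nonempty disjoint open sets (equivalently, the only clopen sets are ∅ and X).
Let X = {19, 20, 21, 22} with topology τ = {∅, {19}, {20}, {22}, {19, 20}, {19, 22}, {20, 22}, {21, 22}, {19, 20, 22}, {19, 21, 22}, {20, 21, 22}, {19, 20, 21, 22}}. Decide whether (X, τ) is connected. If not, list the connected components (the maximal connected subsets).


(X, τ) is disconnected; components = [{19}, {20}, {21, 22}].

Find clopen sets (U ∈ τ with X ∖ U ∈ τ):
  U = ∅, X ∖ U = {19, 20, 21, 22} — both open, so U is clopen.
  U = {19}, X ∖ U = {20, 21, 22} — both open, so U is clopen.
  U = {20}, X ∖ U = {19, 21, 22} — both open, so U is clopen.
  U = {19, 20}, X ∖ U = {21, 22} — both open, so U is clopen.
  U = {21, 22}, X ∖ U = {19, 20} — both open, so U is clopen.
  U = {19, 21, 22}, X ∖ U = {20} — both open, so U is clopen.
  U = {20, 21, 22}, X ∖ U = {19} — both open, so U is clopen.
  U = {19, 20, 21, 22}, X ∖ U = ∅ — both open, so U is clopen.
Nontrivial clopen(s) exist: e.g. {20, 21, 22}. So (X, τ) is disconnected.
Compute connected components by grouping points that agree on all clopens:
  component: {19}
  component: {20}
  component: {21, 22}


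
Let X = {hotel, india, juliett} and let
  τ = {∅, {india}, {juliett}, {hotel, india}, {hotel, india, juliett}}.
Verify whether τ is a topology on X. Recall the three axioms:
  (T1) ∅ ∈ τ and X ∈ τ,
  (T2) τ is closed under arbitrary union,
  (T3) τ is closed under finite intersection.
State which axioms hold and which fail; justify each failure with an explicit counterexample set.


τ is NOT a topology on X.

Axiom (T1): ∅ ∈ τ? Yes; X ∈ τ? Yes.
Axiom (T2/T3): check pairwise unions and intersections of members of τ.
Counterexample for (T2): {india} ∪ {juliett} = {india, juliett} ∉ τ. Therefore τ is NOT a topology.


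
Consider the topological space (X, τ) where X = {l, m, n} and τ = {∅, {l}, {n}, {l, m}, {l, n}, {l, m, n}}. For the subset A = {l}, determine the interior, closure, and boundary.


int(A) = {l}, cl(A) = {l, m}, ∂A = {m}.

Closed sets in (X, τ) are complements of opens:
  closed(X, τ) = {∅, {m}, {n}, {l, m}, {m, n}, {l, m, n}}.
int(A) = ⋃ {U ∈ τ : U ⊆ A}. Opens contained in A: ∅, {l}.
Taking the union of these: int(A) = {l}.
cl(A) = ⋂ {C closed : A ⊆ C}. Closed sets containing A: {l, m}, {l, m, n}.
Intersecting these: cl(A) = {l, m}.
∂A = cl(A) ∖ int(A) = {l, m} ∖ {l} = {m}.


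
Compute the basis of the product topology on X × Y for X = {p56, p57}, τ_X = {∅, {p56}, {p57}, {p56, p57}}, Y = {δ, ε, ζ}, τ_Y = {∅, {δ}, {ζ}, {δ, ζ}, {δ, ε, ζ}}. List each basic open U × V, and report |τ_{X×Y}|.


Basis B = {∅ × ∅, {p56} × {δ}, {p56} × {ζ}, {p57} × {δ}, {p57} × {ζ}, {p56} × {δ, ζ}, {p56, p57} × {δ}, {p56, p57} × {ζ}, {p57} × {δ, ζ}, {p56} × {δ, ε, ζ}, {p57} × {δ, ε, ζ}, {p56, p57} × {δ, ζ}, {p56, p57} × {δ, ε, ζ}}; |τ_{X×Y}| = 25.

Enumerate products U × V with U ∈ τ_X, V ∈ τ_Y (deduplicated):
  ∅ × ∅ = {} (∅)
  {p56} × {δ} = {(p56,δ)}
  {p56} × {ζ} = {(p56,ζ)}
  {p57} × {δ} = {(p57,δ)}
  {p57} × {ζ} = {(p57,ζ)}
  {p56} × {δ, ζ} = {(p56,δ), (p56,ζ)}
  {p56, p57} × {δ} = {(p56,δ), (p57,δ)}
  {p56, p57} × {ζ} = {(p56,ζ), (p57,ζ)}
  {p57} × {δ, ζ} = {(p57,δ), (p57,ζ)}
  {p56} × {δ, ε, ζ} = {(p56,δ), (p56,ε), (p56,ζ)}
  {p57} × {δ, ε, ζ} = {(p57,δ), (p57,ε), (p57,ζ)}
  {p56, p57} × {δ, ζ} = {(p56,δ), (p56,ζ), (p57,δ), (p57,ζ)}
  {p56, p57} × {δ, ε, ζ} = {(p56,δ), (p56,ε), (p56,ζ), (p57,δ), (p57,ε), (p57,ζ)}
These 13 distinct sets form the basis B.
Close under arbitrary unions to get τ_{X×Y}; counting gives |τ_{X×Y}| = 25.


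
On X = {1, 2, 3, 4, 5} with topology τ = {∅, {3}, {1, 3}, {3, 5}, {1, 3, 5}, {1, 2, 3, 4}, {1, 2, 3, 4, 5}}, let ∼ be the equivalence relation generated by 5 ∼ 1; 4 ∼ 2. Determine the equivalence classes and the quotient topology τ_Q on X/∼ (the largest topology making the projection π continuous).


X/∼ = {[1=5], [2=4], [3]}; |τ_Q| = 4.

Equivalence classes: [1=5], [2=4], [3].
Quotient map π: X → X/∼ sends 1 ↦ [1=5], 2 ↦ [2=4], 3 ↦ [3], 4 ↦ [2=4], 5 ↦ [1=5].
For each subset V ⊆ X/∼, compute π^{-1}(V) ⊆ X and check whether π^{-1}(V) ∈ τ. V is open in τ_Q iff π^{-1}(V) ∈ τ.
  V = {}: π^{-1}(V) = ∅ ∈ τ ✓.
  V = {[1=5]}: π^{-1}(V) = {1, 5} ∉ τ ✗.
  V = {[2=4]}: π^{-1}(V) = {2, 4} ∉ τ ✗.
  V = {[1=5], [2=4]}: π^{-1}(V) = {1, 2, 4, 5} ∉ τ ✗.
  V = {[3]}: π^{-1}(V) = {3} ∈ τ ✓.
  V = {[1=5], [3]}: π^{-1}(V) = {1, 3, 5} ∈ τ ✓.
  V = {[2=4], [3]}: π^{-1}(V) = {2, 3, 4} ∉ τ ✗.
  V = {[1=5], [2=4], [3]}: π^{-1}(V) = {1, 2, 3, 4, 5} ∈ τ ✓.
Open sets in the quotient: τ_Q = {{}, {[3]}, {[1=5], [3]}, {[1=5], [2=4], [3]}} (4 elements).


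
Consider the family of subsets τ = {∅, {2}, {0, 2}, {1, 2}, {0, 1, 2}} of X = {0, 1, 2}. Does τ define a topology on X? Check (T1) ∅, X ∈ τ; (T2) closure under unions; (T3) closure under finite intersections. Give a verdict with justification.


τ IS a topology on X.

Axiom (T1): ∅ ∈ τ? Yes; X ∈ τ? Yes.
Axiom (T2/T3): check pairwise unions and intersections of members of τ.
All pairwise intersections and unions checked — each lies in τ. Therefore τ satisfies (T1), (T2), (T3): it IS a topology on X.


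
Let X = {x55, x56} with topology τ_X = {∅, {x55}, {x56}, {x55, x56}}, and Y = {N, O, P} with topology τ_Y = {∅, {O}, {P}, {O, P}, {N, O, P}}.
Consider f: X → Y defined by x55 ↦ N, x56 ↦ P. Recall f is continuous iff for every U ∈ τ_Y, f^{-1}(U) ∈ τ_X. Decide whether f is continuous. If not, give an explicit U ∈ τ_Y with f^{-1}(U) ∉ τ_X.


f IS continuous.

Compute f^{-1}(U) for each U ∈ τ_Y:
  U = ∅: f^{-1}(U) = ∅ ∈ τ_X ✓.
  U = {O}: f^{-1}(U) = ∅ ∈ τ_X ✓.
  U = {P}: f^{-1}(U) = {x56} ∈ τ_X ✓.
  U = {O, P}: f^{-1}(U) = {x56} ∈ τ_X ✓.
  U = {N, O, P}: f^{-1}(U) = {x55, x56} ∈ τ_X ✓.
Every preimage lies in τ_X, so f IS continuous.


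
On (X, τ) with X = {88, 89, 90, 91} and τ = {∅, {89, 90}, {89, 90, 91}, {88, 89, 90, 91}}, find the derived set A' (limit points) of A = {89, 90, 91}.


A' = {88, 89, 90, 91}

For each x ∈ X, list the open sets U ∈ τ with x ∈ U, then check whether U ∩ (A ∖ {x}) ≠ ∅ for every such U.
  x = 88: opens ∋ x are {88, 89, 90, 91}; each meets A ∖ {88}, so x IS a limit point.
  x = 89: opens ∋ x are {89, 90}, {89, 90, 91}, {88, 89, 90, 91}; each meets A ∖ {89}, so x IS a limit point.
  x = 90: opens ∋ x are {89, 90}, {89, 90, 91}, {88, 89, 90, 91}; each meets A ∖ {90}, so x IS a limit point.
  x = 91: opens ∋ x are {89, 90, 91}, {88, 89, 90, 91}; each meets A ∖ {91}, so x IS a limit point.
Collecting: A' = {88, 89, 90, 91}.


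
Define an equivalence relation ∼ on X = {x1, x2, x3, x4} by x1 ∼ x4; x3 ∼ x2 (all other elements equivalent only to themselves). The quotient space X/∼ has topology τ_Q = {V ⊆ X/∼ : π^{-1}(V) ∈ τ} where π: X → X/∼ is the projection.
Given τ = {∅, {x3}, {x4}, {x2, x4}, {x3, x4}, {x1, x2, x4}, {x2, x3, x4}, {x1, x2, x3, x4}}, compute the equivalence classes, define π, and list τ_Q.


X/∼ = {[x1=x4], [x2=x3]}; |τ_Q| = 2.

Equivalence classes: [x1=x4], [x2=x3].
Quotient map π: X → X/∼ sends x1 ↦ [x1=x4], x2 ↦ [x2=x3], x3 ↦ [x2=x3], x4 ↦ [x1=x4].
For each subset V ⊆ X/∼, compute π^{-1}(V) ⊆ X and check whether π^{-1}(V) ∈ τ. V is open in τ_Q iff π^{-1}(V) ∈ τ.
  V = {}: π^{-1}(V) = ∅ ∈ τ ✓.
  V = {[x1=x4]}: π^{-1}(V) = {x1, x4} ∉ τ ✗.
  V = {[x2=x3]}: π^{-1}(V) = {x2, x3} ∉ τ ✗.
  V = {[x1=x4], [x2=x3]}: π^{-1}(V) = {x1, x2, x3, x4} ∈ τ ✓.
Open sets in the quotient: τ_Q = {{}, {[x1=x4], [x2=x3]}} (2 elements).


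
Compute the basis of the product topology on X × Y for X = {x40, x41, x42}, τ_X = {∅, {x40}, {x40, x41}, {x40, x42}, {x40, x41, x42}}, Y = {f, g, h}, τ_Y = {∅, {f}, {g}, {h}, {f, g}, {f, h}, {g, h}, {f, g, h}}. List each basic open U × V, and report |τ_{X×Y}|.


Basis B = {∅ × ∅, {x40} × {f}, {x40} × {g}, {x40} × {h}, {x40} × {f, g}, {x40} × {f, h}, {x40, x41} × {f}, {x40, x42} × {f}, {x40} × {g, h}, {x40, x41} × {g}, {x40, x42} × {g}, {x40, x41} × {h}, {x40, x42} × {h}, {x40} × {f, g, h}, {x40, x41, x42} × {f}, {x40, x41, x42} × {g}, {x40, x41, x42} × {h}, {x40, x41} × {f, g}, {x40, x42} × {f, g}, {x40, x41} × {f, h}, {x40, x42} × {f, h}, {x40, x41} × {g, h}, {x40, x42} × {g, h}, {x40, x41} × {f, g, h}, {x40, x42} × {f, g, h}, {x40, x41, x42} × {f, g}, {x40, x41, x42} × {f, h}, {x40, x41, x42} × {g, h}, {x40, x41, x42} × {f, g, h}}; |τ_{X×Y}| = 125.

Enumerate products U × V with U ∈ τ_X, V ∈ τ_Y (deduplicated):
  ∅ × ∅ = {} (∅)
  {x40} × {f} = {(x40,f)}
  {x40} × {g} = {(x40,g)}
  {x40} × {h} = {(x40,h)}
  {x40} × {f, g} = {(x40,f), (x40,g)}
  {x40} × {f, h} = {(x40,f), (x40,h)}
  {x40, x41} × {f} = {(x40,f), (x41,f)}
  {x40, x42} × {f} = {(x40,f), (x42,f)}
  {x40} × {g, h} = {(x40,g), (x40,h)}
  {x40, x41} × {g} = {(x40,g), (x41,g)}
  {x40, x42} × {g} = {(x40,g), (x42,g)}
  {x40, x41} × {h} = {(x40,h), (x41,h)}
  {x40, x42} × {h} = {(x40,h), (x42,h)}
  {x40} × {f, g, h} = {(x40,f), (x40,g), (x40,h)}
  {x40, x41, x42} × {f} = {(x40,f), (x41,f), (x42,f)}
  {x40, x41, x42} × {g} = {(x40,g), (x41,g), (x42,g)}
  {x40, x41, x42} × {h} = {(x40,h), (x41,h), (x42,h)}
  {x40, x41} × {f, g} = {(x40,f), (x40,g), (x41,f), (x41,g)}
  {x40, x42} × {f, g} = {(x40,f), (x40,g), (x42,f), (x42,g)}
  {x40, x41} × {f, h} = {(x40,f), (x40,h), (x41,f), (x41,h)}
  {x40, x42} × {f, h} = {(x40,f), (x40,h), (x42,f), (x42,h)}
  {x40, x41} × {g, h} = {(x40,g), (x40,h), (x41,g), (x41,h)}
  {x40, x42} × {g, h} = {(x40,g), (x40,h), (x42,g), (x42,h)}
  {x40, x41} × {f, g, h} = {(x40,f), (x40,g), (x40,h), (x41,f), (x41,g), (x41,h)}
  {x40, x42} × {f, g, h} = {(x40,f), (x40,g), (x40,h), (x42,f), (x42,g), (x42,h)}
  {x40, x41, x42} × {f, g} = {(x40,f), (x40,g), (x41,f), (x41,g), (x42,f), (x42,g)}
  {x40, x41, x42} × {f, h} = {(x40,f), (x40,h), (x41,f), (x41,h), (x42,f), (x42,h)}
  {x40, x41, x42} × {g, h} = {(x40,g), (x40,h), (x41,g), (x41,h), (x42,g), (x42,h)}
  {x40, x41, x42} × {f, g, h} = {(x40,f), (x40,g), (x40,h), (x41,f), (x41,g), (x41,h), (x42,f), (x42,g), (x42,h)}
These 29 distinct sets form the basis B.
Close under arbitrary unions to get τ_{X×Y}; counting gives |τ_{X×Y}| = 125.


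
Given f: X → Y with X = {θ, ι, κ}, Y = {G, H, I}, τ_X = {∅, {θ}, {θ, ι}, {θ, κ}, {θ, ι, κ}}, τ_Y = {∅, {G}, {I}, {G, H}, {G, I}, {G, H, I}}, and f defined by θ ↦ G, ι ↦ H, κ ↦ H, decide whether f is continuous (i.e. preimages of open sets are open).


f IS continuous.

Compute f^{-1}(U) for each U ∈ τ_Y:
  U = ∅: f^{-1}(U) = ∅ ∈ τ_X ✓.
  U = {G}: f^{-1}(U) = {θ} ∈ τ_X ✓.
  U = {I}: f^{-1}(U) = ∅ ∈ τ_X ✓.
  U = {G, H}: f^{-1}(U) = {θ, ι, κ} ∈ τ_X ✓.
  U = {G, I}: f^{-1}(U) = {θ} ∈ τ_X ✓.
  U = {G, H, I}: f^{-1}(U) = {θ, ι, κ} ∈ τ_X ✓.
Every preimage lies in τ_X, so f IS continuous.


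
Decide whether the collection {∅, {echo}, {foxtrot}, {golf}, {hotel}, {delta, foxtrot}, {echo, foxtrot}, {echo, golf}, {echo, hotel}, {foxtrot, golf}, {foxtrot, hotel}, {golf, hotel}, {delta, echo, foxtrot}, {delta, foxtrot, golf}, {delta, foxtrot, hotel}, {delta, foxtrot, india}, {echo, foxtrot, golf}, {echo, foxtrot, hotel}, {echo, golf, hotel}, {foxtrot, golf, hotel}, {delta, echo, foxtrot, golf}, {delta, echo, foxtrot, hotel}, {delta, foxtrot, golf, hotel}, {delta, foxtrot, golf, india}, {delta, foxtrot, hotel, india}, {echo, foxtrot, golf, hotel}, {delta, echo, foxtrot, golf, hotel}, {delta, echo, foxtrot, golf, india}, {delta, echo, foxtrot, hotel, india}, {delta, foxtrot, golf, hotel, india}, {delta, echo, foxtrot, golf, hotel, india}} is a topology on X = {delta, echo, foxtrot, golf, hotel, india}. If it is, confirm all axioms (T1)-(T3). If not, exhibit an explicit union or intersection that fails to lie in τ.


τ is NOT a topology on X.

Axiom (T1): ∅ ∈ τ? Yes; X ∈ τ? Yes.
Axiom (T2/T3): check pairwise unions and intersections of members of τ.
Counterexample for (T2): {echo} ∪ {delta, foxtrot, india} = {delta, echo, foxtrot, india} ∉ τ. Therefore τ is NOT a topology.


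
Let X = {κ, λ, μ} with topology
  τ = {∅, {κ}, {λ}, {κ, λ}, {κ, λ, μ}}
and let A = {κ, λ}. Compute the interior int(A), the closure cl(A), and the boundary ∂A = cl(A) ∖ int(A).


int(A) = {κ, λ}, cl(A) = {κ, λ, μ}, ∂A = {μ}.

Closed sets in (X, τ) are complements of opens:
  closed(X, τ) = {∅, {μ}, {κ, μ}, {λ, μ}, {κ, λ, μ}}.
int(A) = ⋃ {U ∈ τ : U ⊆ A}. Opens contained in A: ∅, {κ}, {λ}, {κ, λ}.
Taking the union of these: int(A) = {κ, λ}.
cl(A) = ⋂ {C closed : A ⊆ C}. Closed sets containing A: {κ, λ, μ}.
Intersecting these: cl(A) = {κ, λ, μ}.
∂A = cl(A) ∖ int(A) = {κ, λ, μ} ∖ {κ, λ} = {μ}.


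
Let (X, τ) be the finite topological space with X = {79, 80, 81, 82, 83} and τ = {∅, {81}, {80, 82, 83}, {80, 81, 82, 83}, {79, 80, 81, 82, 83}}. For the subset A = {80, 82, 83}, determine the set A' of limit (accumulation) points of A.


A' = {79, 80, 82, 83}

For each x ∈ X, list the open sets U ∈ τ with x ∈ U, then check whether U ∩ (A ∖ {x}) ≠ ∅ for every such U.
  x = 79: opens ∋ x are {79, 80, 81, 82, 83}; each meets A ∖ {79}, so x IS a limit point.
  x = 80: opens ∋ x are {80, 82, 83}, {80, 81, 82, 83}, {79, 80, 81, 82, 83}; each meets A ∖ {80}, so x IS a limit point.
  x = 81: open {81} ∋ x has {81} ∩ (A ∖ {81}) = ∅, so x is NOT a limit point.
  x = 82: opens ∋ x are {80, 82, 83}, {80, 81, 82, 83}, {79, 80, 81, 82, 83}; each meets A ∖ {82}, so x IS a limit point.
  x = 83: opens ∋ x are {80, 82, 83}, {80, 81, 82, 83}, {79, 80, 81, 82, 83}; each meets A ∖ {83}, so x IS a limit point.
Collecting: A' = {79, 80, 82, 83}.


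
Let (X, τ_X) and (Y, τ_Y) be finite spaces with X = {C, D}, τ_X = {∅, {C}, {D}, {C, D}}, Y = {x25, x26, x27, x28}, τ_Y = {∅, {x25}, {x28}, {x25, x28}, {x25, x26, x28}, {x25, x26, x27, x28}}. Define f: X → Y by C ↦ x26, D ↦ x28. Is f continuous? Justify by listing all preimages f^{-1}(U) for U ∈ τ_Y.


f IS continuous.

Compute f^{-1}(U) for each U ∈ τ_Y:
  U = ∅: f^{-1}(U) = ∅ ∈ τ_X ✓.
  U = {x25}: f^{-1}(U) = ∅ ∈ τ_X ✓.
  U = {x28}: f^{-1}(U) = {D} ∈ τ_X ✓.
  U = {x25, x28}: f^{-1}(U) = {D} ∈ τ_X ✓.
  U = {x25, x26, x28}: f^{-1}(U) = {C, D} ∈ τ_X ✓.
  U = {x25, x26, x27, x28}: f^{-1}(U) = {C, D} ∈ τ_X ✓.
Every preimage lies in τ_X, so f IS continuous.


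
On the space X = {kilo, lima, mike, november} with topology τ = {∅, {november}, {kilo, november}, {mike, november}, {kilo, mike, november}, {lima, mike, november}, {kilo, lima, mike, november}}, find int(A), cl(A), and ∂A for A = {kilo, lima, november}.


int(A) = {kilo, november}, cl(A) = {kilo, lima, mike, november}, ∂A = {lima, mike}.

Closed sets in (X, τ) are complements of opens:
  closed(X, τ) = {∅, {kilo}, {lima}, {kilo, lima}, {lima, mike}, {kilo, lima, mike}, {kilo, lima, mike, november}}.
int(A) = ⋃ {U ∈ τ : U ⊆ A}. Opens contained in A: ∅, {november}, {kilo, november}.
Taking the union of these: int(A) = {kilo, november}.
cl(A) = ⋂ {C closed : A ⊆ C}. Closed sets containing A: {kilo, lima, mike, november}.
Intersecting these: cl(A) = {kilo, lima, mike, november}.
∂A = cl(A) ∖ int(A) = {kilo, lima, mike, november} ∖ {kilo, november} = {lima, mike}.


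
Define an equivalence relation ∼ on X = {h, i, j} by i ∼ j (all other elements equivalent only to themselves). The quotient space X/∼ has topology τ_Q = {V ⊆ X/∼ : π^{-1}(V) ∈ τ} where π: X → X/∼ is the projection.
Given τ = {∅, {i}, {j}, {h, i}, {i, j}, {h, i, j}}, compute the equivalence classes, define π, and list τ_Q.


X/∼ = {[h], [i=j]}; |τ_Q| = 3.

Equivalence classes: [h], [i=j].
Quotient map π: X → X/∼ sends h ↦ [h], i ↦ [i=j], j ↦ [i=j].
For each subset V ⊆ X/∼, compute π^{-1}(V) ⊆ X and check whether π^{-1}(V) ∈ τ. V is open in τ_Q iff π^{-1}(V) ∈ τ.
  V = {}: π^{-1}(V) = ∅ ∈ τ ✓.
  V = {[h]}: π^{-1}(V) = {h} ∉ τ ✗.
  V = {[i=j]}: π^{-1}(V) = {i, j} ∈ τ ✓.
  V = {[h], [i=j]}: π^{-1}(V) = {h, i, j} ∈ τ ✓.
Open sets in the quotient: τ_Q = {{}, {[i=j]}, {[h], [i=j]}} (3 elements).


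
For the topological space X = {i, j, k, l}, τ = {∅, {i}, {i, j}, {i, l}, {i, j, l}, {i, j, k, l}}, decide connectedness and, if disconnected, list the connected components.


(X, τ) is connected.

Find clopen sets (U ∈ τ with X ∖ U ∈ τ):
  U = ∅, X ∖ U = {i, j, k, l} — both open, so U is clopen.
  U = {i, j, k, l}, X ∖ U = ∅ — both open, so U is clopen.
Only trivial clopens (∅ and X) exist, so (X, τ) is connected.
Compute connected components by grouping points that agree on all clopens:
  component: {i, j, k, l}


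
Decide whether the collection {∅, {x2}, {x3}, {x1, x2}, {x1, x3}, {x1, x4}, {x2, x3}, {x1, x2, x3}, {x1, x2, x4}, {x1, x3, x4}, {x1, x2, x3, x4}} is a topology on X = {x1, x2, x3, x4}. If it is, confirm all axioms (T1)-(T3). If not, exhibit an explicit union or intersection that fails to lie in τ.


τ is NOT a topology on X.

Axiom (T1): ∅ ∈ τ? Yes; X ∈ τ? Yes.
Axiom (T2/T3): check pairwise unions and intersections of members of τ.
Counterexample for (T3): {x1, x2} ∩ {x1, x3} = {x1} ∉ τ. Therefore τ is NOT a topology.


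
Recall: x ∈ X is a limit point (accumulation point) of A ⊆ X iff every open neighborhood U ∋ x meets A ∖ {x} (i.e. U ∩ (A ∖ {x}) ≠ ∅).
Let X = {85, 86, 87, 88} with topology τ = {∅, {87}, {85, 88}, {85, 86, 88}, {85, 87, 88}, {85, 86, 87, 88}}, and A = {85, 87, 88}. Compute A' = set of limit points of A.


A' = {85, 86, 88}

For each x ∈ X, list the open sets U ∈ τ with x ∈ U, then check whether U ∩ (A ∖ {x}) ≠ ∅ for every such U.
  x = 85: opens ∋ x are {85, 88}, {85, 86, 88}, {85, 87, 88}, {85, 86, 87, 88}; each meets A ∖ {85}, so x IS a limit point.
  x = 86: opens ∋ x are {85, 86, 88}, {85, 86, 87, 88}; each meets A ∖ {86}, so x IS a limit point.
  x = 87: open {87} ∋ x has {87} ∩ (A ∖ {87}) = ∅, so x is NOT a limit point.
  x = 88: opens ∋ x are {85, 88}, {85, 86, 88}, {85, 87, 88}, {85, 86, 87, 88}; each meets A ∖ {88}, so x IS a limit point.
Collecting: A' = {85, 86, 88}.


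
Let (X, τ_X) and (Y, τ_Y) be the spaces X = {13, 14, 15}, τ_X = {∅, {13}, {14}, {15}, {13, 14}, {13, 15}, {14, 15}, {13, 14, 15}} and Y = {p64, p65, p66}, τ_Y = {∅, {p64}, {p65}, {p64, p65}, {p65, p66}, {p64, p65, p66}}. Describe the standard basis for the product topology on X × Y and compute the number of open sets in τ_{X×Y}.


Basis B = {∅ × ∅, {13} × {p64}, {13} × {p65}, {14} × {p64}, {14} × {p65}, {15} × {p64}, {15} × {p65}, {13} × {p64, p65}, {13, 14} × {p64}, {13, 15} × {p64}, {13} × {p65, p66}, {13, 14} × {p65}, {13, 15} × {p65}, {14} × {p64, p65}, {14, 15} × {p64}, {14} × {p65, p66}, {14, 15} × {p65}, {15} × {p64, p65}, {15} × {p65, p66}, {13} × {p64, p65, p66}, {13, 14, 15} × {p64}, {13, 14, 15} × {p65}, {14} × {p64, p65, p66}, {15} × {p64, p65, p66}, {13, 14} × {p64, p65}, {13, 15} × {p64, p65}, {13, 14} × {p65, p66}, {13, 15} × {p65, p66}, {14, 15} × {p64, p65}, {14, 15} × {p65, p66}, {13, 14} × {p64, p65, p66}, {13, 15} × {p64, p65, p66}, {13, 14, 15} × {p64, p65}, {13, 14, 15} × {p65, p66}, {14, 15} × {p64, p65, p66}, {13, 14, 15} × {p64, p65, p66}}; |τ_{X×Y}| = 216.

Enumerate products U × V with U ∈ τ_X, V ∈ τ_Y (deduplicated):
  ∅ × ∅ = {} (∅)
  {13} × {p64} = {(13,p64)}
  {13} × {p65} = {(13,p65)}
  {14} × {p64} = {(14,p64)}
  {14} × {p65} = {(14,p65)}
  {15} × {p64} = {(15,p64)}
  {15} × {p65} = {(15,p65)}
  {13} × {p64, p65} = {(13,p64), (13,p65)}
  {13, 14} × {p64} = {(13,p64), (14,p64)}
  {13, 15} × {p64} = {(13,p64), (15,p64)}
  {13} × {p65, p66} = {(13,p65), (13,p66)}
  {13, 14} × {p65} = {(13,p65), (14,p65)}
  {13, 15} × {p65} = {(13,p65), (15,p65)}
  {14} × {p64, p65} = {(14,p64), (14,p65)}
  {14, 15} × {p64} = {(14,p64), (15,p64)}
  {14} × {p65, p66} = {(14,p65), (14,p66)}
  {14, 15} × {p65} = {(14,p65), (15,p65)}
  {15} × {p64, p65} = {(15,p64), (15,p65)}
  {15} × {p65, p66} = {(15,p65), (15,p66)}
  {13} × {p64, p65, p66} = {(13,p64), (13,p65), (13,p66)}
  {13, 14, 15} × {p64} = {(13,p64), (14,p64), (15,p64)}
  {13, 14, 15} × {p65} = {(13,p65), (14,p65), (15,p65)}
  {14} × {p64, p65, p66} = {(14,p64), (14,p65), (14,p66)}
  {15} × {p64, p65, p66} = {(15,p64), (15,p65), (15,p66)}
  {13, 14} × {p64, p65} = {(13,p64), (13,p65), (14,p64), (14,p65)}
  {13, 15} × {p64, p65} = {(13,p64), (13,p65), (15,p64), (15,p65)}
  {13, 14} × {p65, p66} = {(13,p65), (13,p66), (14,p65), (14,p66)}
  {13, 15} × {p65, p66} = {(13,p65), (13,p66), (15,p65), (15,p66)}
  {14, 15} × {p64, p65} = {(14,p64), (14,p65), (15,p64), (15,p65)}
  {14, 15} × {p65, p66} = {(14,p65), (14,p66), (15,p65), (15,p66)}
  {13, 14} × {p64, p65, p66} = {(13,p64), (13,p65), (13,p66), (14,p64), (14,p65), (14,p66)}
  {13, 15} × {p64, p65, p66} = {(13,p64), (13,p65), (13,p66), (15,p64), (15,p65), (15,p66)}
  {13, 14, 15} × {p64, p65} = {(13,p64), (13,p65), (14,p64), (14,p65), (15,p64), (15,p65)}
  {13, 14, 15} × {p65, p66} = {(13,p65), (13,p66), (14,p65), (14,p66), (15,p65), (15,p66)}
  {14, 15} × {p64, p65, p66} = {(14,p64), (14,p65), (14,p66), (15,p64), (15,p65), (15,p66)}
  {13, 14, 15} × {p64, p65, p66} = {(13,p64), (13,p65), (13,p66), (14,p64), (14,p65), (14,p66), (15,p64), (15,p65), (15,p66)}
These 36 distinct sets form the basis B.
Close under arbitrary unions to get τ_{X×Y}; counting gives |τ_{X×Y}| = 216.
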